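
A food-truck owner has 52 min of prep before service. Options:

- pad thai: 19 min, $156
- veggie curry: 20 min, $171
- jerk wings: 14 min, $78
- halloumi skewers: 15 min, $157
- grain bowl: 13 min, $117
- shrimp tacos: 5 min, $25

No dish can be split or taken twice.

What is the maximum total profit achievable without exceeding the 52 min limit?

455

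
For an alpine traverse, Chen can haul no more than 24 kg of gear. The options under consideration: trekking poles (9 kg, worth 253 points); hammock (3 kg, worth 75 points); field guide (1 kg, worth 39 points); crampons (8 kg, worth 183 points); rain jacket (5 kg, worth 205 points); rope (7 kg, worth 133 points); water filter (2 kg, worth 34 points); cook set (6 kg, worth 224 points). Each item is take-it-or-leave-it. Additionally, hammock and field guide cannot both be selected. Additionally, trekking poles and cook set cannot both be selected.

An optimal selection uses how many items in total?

The maximum utility within 24 kg is 721.
One optimal bundle: hammock + crampons + rain jacket + water filter + cook set (24 kg).
Every optimal selection uses 5 items.

5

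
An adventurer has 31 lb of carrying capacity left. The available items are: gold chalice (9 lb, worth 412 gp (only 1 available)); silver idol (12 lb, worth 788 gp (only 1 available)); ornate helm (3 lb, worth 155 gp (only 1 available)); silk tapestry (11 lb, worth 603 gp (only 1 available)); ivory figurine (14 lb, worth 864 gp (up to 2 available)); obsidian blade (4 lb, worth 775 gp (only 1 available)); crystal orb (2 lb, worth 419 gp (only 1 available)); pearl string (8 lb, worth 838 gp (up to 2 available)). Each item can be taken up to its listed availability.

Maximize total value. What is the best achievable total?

By value per lb: crystal orb 209.50, obsidian blade 193.75, pearl string 104.75 lead.
A density-first pass picks ornate helm + obsidian blade + crystal orb + 2×pearl string — 3025 at 25 lb.
The 3 lb tied up in ornate helm is better spent on gold chalice — total rises to 3282 (31 lb).

3282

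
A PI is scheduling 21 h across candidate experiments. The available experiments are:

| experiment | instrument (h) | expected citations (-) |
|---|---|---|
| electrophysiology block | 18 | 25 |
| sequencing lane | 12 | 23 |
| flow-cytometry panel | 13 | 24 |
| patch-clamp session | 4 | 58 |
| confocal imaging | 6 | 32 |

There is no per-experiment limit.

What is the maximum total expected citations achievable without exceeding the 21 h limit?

290

5×patch-clamp session uses 20 of the 21 h and totals 290.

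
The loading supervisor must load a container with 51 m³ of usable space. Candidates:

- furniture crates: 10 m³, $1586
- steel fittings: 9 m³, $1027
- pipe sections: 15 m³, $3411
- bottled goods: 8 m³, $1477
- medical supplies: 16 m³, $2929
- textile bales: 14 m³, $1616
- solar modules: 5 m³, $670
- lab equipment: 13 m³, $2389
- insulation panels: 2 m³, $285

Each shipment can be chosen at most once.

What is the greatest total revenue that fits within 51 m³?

Filling by ratio: furniture crates + pipe sections + bottled goods + lab equipment + insulation panels for 9148, with 3 m³ left unused.
The 13 m³ tied up in lab equipment is better spent on medical supplies — total rises to 9688 (51 m³).

9688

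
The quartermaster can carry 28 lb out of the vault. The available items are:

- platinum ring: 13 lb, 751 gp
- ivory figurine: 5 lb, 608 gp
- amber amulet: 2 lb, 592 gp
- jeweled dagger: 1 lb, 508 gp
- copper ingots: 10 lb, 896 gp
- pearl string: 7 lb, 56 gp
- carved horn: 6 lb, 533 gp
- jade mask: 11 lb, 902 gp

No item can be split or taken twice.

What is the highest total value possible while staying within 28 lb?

A density-first pass picks ivory figurine + amber amulet + jeweled dagger + copper ingots + carved horn — 3137 at 24 lb.
The 10 lb tied up in copper ingots is better spent on jade mask — total rises to 3143 (25 lb).
The closest alternative, ivory figurine + amber amulet + jeweled dagger + copper ingots + carved horn, reaches only 3137.

3143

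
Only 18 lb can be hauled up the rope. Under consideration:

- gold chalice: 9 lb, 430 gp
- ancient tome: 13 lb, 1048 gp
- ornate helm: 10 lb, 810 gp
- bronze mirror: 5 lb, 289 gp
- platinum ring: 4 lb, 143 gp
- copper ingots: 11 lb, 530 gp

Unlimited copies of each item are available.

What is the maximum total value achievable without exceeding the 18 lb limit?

1337

Taking the top-ratio items first gives ornate helm + bronze mirror for 1099 (15 lb).
The 10 lb tied up in ornate helm is better spent on ancient tome — total rises to 1337 (18 lb).
That's the maximum — no swap from here does better than 1337.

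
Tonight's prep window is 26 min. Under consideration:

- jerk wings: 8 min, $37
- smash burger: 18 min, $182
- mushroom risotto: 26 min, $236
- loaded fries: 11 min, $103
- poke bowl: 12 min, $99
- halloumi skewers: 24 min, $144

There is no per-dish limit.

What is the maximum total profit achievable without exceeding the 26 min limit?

Taking the top-ratio dishes first gives jerk wings + smash burger for 219 (26 min).
The 26 min tied up in jerk wings and smash burger is better spent on mushroom risotto — total rises to 236 (26 min).

236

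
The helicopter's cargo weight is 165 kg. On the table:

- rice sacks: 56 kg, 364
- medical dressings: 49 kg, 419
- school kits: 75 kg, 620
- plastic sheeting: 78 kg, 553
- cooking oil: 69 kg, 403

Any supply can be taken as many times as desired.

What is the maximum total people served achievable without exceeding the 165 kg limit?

Best packing: 3×medical dressings — 147 kg, 1257 total.
Every other selection either busts 165 kg or fails to beat 1257.

1257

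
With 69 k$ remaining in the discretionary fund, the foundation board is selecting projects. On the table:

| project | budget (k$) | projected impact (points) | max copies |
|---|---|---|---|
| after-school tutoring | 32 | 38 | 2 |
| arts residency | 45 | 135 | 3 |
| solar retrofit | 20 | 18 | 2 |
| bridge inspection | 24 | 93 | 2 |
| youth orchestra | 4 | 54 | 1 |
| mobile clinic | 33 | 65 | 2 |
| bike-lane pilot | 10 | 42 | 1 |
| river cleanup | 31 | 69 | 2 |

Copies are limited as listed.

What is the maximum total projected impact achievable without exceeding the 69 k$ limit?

Best packing: 2×bridge inspection + youth orchestra + bike-lane pilot — 62 k$, 282 total.

282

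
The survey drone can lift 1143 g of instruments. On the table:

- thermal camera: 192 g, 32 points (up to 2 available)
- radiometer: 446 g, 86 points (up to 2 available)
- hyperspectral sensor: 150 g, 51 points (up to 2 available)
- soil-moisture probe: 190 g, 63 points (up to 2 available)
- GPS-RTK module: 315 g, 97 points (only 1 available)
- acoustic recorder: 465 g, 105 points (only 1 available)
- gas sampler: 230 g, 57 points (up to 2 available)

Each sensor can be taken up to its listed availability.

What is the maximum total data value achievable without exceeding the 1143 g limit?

342

Ranking by ratio (data value/g): hyperspectral sensor 0.34, soil-moisture probe 0.33, GPS-RTK module 0.31.
Taking the top-ratio sensors first gives 2×hyperspectral sensor + 2×soil-moisture probe + GPS-RTK module for 325 (995 g).
The 315 g tied up in GPS-RTK module is better spent on 2×gas sampler — total rises to 342 (1140 g).
No other feasible combination exceeds 342.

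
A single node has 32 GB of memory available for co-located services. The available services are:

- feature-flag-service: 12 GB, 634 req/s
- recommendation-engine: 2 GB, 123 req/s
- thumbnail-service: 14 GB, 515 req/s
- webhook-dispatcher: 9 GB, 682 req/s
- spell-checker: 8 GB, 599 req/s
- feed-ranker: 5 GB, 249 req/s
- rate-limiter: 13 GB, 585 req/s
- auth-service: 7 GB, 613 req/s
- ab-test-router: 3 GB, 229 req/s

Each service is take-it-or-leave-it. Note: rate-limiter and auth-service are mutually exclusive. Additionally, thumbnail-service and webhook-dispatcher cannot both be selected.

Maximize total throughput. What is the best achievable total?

Filling by ratio: recommendation-engine + webhook-dispatcher + spell-checker + auth-service + ab-test-router for 2246, with 3 GB left unused.
Dropping recommendation-engine frees 2 GB; slotting in feed-ranker (5 GB) lifts the total to 2372 at 32 GB.
An exhaustive check of the 512 subsets confirms 2372.

2372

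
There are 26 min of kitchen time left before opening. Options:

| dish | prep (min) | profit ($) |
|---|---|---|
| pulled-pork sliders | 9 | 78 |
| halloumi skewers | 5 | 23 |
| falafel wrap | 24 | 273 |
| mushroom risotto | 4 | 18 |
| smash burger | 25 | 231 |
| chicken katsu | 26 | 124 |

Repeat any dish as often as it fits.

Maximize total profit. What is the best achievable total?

Taking falafel wrap: 24 min used, 273 in profit.
That's the maximum — no swap from here does better than 273.

273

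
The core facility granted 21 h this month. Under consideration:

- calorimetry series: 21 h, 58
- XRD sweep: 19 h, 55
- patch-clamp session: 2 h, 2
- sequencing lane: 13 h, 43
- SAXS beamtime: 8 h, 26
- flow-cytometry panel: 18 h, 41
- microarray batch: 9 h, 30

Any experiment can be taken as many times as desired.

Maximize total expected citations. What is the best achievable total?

By expected citations per h: microarray batch 3.33, sequencing lane 3.31, SAXS beamtime 3.25, XRD sweep 2.89 lead.
Filling by ratio: patch-clamp session + 2×microarray batch for 62, with 1 h left unused.
Replace patch-clamp session and 2×microarray batch with sequencing lane + SAXS beamtime: the trade gains 7 net, giving 69 at 21 h.

69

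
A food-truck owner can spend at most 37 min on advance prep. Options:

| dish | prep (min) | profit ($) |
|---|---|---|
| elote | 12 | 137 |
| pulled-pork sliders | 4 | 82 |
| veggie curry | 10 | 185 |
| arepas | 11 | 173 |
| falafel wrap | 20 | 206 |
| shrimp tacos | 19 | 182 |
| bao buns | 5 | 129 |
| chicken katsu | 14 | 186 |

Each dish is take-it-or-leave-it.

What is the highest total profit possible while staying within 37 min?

582

The ratio heuristic lands on pulled-pork sliders + veggie curry + arepas + bao buns (569) but leaves 7 min idle.
The 11 min tied up in arepas is better spent on chicken katsu — total rises to 582 (33 min).
Runner-up elote + pulled-pork sliders + veggie curry + arepas tops out at 577.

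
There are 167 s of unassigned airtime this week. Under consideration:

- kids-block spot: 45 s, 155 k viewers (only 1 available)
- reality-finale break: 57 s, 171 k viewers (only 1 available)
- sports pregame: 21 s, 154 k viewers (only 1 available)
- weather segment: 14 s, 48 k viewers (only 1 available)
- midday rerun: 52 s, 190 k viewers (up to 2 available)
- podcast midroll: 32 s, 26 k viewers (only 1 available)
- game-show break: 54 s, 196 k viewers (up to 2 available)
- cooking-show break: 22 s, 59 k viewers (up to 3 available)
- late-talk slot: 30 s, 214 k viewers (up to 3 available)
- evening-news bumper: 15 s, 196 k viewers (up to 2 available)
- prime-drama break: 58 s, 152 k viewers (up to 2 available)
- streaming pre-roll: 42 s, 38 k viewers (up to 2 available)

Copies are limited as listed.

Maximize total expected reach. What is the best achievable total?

1247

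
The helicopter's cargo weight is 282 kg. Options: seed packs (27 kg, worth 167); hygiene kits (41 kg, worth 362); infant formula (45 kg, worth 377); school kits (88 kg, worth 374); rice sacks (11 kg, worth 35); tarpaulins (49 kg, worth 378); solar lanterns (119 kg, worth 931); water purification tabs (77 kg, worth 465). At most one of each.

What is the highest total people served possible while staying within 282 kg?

2215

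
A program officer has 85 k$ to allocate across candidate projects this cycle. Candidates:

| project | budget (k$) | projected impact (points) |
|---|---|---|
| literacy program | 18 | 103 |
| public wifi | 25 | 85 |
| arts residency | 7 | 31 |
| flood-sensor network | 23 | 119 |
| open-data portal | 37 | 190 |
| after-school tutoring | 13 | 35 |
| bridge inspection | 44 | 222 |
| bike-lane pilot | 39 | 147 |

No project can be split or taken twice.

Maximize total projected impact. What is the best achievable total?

444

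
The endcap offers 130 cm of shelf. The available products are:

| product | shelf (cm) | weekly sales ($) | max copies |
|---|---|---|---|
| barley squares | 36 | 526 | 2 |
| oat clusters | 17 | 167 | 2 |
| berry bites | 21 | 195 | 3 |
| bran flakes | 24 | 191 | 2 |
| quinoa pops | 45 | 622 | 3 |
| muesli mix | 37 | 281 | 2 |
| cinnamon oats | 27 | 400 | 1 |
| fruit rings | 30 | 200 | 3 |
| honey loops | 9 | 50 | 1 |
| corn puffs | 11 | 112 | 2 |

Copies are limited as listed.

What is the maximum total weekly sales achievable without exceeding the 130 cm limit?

1786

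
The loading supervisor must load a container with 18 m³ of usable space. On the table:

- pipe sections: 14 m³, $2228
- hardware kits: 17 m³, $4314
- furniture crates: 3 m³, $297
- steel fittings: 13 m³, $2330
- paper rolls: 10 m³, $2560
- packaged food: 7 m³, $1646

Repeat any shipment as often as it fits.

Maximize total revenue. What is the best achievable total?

4314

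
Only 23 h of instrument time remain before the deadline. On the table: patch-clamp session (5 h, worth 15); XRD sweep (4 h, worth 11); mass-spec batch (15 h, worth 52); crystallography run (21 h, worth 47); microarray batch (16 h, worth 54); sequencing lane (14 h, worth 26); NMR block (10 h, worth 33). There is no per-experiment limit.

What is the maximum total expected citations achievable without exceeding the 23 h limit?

74

Filling by ratio: patch-clamp session + mass-spec batch for 67, with 3 h left unused.
Dropping patch-clamp session frees 5 h; slotting in 2×XRD sweep (8 h) lifts the total to 74 at 23 h.
No other feasible combination exceeds 74.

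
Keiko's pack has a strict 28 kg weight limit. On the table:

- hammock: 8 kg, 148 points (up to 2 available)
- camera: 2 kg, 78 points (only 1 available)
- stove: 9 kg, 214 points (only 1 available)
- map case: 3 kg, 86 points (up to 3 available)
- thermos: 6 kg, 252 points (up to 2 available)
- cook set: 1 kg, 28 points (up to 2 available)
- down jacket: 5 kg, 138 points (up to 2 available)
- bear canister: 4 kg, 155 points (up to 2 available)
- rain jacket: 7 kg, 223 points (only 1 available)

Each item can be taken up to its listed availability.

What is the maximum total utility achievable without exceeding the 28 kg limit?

1065

A density-first pass picks camera + 2×map case + 2×thermos + 2×bear canister — 1064 at 28 kg.
The 8 kg tied up in camera and 2×map case is better spent on cook set + rain jacket — total rises to 1065 (28 kg).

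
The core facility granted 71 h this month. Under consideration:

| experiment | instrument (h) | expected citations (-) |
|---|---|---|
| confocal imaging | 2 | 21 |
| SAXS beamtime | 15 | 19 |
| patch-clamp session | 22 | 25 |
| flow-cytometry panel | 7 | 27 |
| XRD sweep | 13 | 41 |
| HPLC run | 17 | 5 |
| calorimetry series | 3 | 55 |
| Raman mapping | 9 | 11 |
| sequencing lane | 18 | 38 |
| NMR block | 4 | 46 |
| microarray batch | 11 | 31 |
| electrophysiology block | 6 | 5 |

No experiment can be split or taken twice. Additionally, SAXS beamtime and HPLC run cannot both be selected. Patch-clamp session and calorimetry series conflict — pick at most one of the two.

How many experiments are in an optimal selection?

8

Optimal total is 270.
For example confocal imaging + flow-cytometry panel + XRD sweep + calorimetry series + Raman mapping + sequencing lane + NMR block + microarray batch achieves it, using 67 h.
Every optimal selection uses 8 experiments.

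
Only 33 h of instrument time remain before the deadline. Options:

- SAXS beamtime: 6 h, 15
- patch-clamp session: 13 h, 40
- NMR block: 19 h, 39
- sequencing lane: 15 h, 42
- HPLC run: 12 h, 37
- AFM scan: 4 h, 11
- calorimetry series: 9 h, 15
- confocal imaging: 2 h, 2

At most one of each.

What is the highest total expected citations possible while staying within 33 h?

94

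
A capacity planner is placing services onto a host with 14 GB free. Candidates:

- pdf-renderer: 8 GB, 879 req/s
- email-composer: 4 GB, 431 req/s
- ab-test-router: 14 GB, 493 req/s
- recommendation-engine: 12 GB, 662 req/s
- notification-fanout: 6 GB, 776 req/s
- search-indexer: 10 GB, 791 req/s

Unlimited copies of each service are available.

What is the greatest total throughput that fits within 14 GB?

1655

The ratio heuristic lands on 2×notification-fanout (1552) but leaves 2 GB idle.
Dropping notification-fanout frees 6 GB; slotting in pdf-renderer (8 GB) lifts the total to 1655 at 14 GB.
Every other selection either busts 14 GB or fails to beat 1655.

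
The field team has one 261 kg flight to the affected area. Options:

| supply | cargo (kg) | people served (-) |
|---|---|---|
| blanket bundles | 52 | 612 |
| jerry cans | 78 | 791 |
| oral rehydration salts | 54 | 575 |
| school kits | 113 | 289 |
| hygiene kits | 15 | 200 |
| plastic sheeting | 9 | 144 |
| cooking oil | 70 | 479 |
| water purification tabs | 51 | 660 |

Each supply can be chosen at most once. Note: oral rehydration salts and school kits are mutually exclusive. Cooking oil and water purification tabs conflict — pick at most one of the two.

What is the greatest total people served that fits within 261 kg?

2982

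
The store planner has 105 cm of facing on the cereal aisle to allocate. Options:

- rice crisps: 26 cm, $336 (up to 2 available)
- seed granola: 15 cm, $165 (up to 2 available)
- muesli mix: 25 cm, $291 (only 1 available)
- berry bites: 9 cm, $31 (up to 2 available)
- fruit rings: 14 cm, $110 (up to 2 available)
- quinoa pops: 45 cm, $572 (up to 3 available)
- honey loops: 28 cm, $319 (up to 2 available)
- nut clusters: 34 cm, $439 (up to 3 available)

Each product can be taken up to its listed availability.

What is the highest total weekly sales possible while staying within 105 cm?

1347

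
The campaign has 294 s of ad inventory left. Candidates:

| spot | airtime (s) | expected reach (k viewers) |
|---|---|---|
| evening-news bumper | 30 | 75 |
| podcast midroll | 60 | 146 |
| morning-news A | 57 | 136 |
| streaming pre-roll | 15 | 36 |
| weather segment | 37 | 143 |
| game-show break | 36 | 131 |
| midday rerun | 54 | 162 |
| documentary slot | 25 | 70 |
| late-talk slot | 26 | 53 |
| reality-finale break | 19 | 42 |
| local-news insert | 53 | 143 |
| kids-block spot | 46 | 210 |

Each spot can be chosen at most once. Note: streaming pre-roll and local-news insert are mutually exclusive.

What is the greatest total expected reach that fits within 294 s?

A density-first pass picks evening-news bumper + weather segment + game-show break + midday rerun + documentary slot + local-news insert + kids-block spot — 934 at 281 s.
A better packing is podcast midroll + streaming pre-roll + weather segment + game-show break + midday rerun + documentary slot + reality-finale break + kids-block spot: 292 s, total 940.
The spare 2 s is too small for any remaining spot, and no feasible exchange beats 940.

940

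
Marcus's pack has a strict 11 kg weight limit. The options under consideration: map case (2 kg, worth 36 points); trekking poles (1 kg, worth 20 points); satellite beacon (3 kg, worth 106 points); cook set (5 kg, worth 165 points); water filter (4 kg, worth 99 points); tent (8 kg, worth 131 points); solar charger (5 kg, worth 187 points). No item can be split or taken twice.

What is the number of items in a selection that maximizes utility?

3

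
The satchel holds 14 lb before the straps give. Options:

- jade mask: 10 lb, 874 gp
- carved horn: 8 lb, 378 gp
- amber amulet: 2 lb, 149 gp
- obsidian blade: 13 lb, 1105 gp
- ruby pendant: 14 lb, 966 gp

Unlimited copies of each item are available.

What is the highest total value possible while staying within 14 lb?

1172

Ranking by ratio (value/lb): jade mask 87.40, obsidian blade 85.00, amber amulet 74.50.
Taking jade mask + 2×amber amulet: 14 lb used, 1172 in value.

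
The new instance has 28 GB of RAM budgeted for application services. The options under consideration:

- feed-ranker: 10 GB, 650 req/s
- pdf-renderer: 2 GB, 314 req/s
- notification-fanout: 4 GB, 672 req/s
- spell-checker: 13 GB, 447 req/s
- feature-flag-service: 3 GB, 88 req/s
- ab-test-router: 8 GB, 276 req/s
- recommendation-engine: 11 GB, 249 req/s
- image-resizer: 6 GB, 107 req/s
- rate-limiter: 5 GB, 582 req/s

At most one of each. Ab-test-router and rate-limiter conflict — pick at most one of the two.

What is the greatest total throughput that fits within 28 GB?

2325

Ranking by ratio (throughput/GB): notification-fanout 168.00, pdf-renderer 157.00, rate-limiter 116.40.
Greedy by ratio would take feed-ranker + pdf-renderer + notification-fanout + feature-flag-service + rate-limiter: 24 GB used, total 2306.
Replace feature-flag-service with image-resizer: the trade gains 19 net, giving 2325 at 27 GB.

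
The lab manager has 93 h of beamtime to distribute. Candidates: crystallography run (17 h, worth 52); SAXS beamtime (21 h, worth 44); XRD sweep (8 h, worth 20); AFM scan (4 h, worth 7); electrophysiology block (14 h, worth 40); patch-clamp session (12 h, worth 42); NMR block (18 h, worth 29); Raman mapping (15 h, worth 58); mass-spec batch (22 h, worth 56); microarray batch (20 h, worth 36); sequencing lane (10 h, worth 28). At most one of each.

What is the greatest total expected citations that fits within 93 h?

By expected citations per h: Raman mapping 3.87, patch-clamp session 3.50, crystallography run 3.06, electrophysiology block 2.86 lead.
Crystallography run + electrophysiology block + patch-clamp session + Raman mapping + mass-spec batch + sequencing lane uses 90 of the 93 h and totals 276.
Runner-up crystallography run + XRD sweep + AFM scan + electrophysiology block + patch-clamp session + Raman mapping + mass-spec batch tops out at 275.

276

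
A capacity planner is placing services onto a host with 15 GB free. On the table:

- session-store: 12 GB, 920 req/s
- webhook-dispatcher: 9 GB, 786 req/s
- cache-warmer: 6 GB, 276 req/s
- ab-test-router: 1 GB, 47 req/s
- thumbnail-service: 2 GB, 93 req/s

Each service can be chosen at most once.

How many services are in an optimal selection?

Optimal total is 1062.
For example webhook-dispatcher + cache-warmer achieves it, using 15 GB.
Any selection reaching 1062 contains exactly 2 services.

2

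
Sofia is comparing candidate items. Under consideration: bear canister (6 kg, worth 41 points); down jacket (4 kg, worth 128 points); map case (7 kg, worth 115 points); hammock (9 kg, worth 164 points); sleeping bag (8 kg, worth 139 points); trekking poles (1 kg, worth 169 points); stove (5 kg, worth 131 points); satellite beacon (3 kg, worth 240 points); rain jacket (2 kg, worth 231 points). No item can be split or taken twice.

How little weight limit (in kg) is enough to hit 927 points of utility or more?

19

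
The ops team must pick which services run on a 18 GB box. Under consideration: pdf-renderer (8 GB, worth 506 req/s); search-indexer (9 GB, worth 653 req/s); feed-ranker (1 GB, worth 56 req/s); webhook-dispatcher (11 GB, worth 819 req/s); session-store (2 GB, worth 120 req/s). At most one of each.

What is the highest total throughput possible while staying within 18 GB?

1215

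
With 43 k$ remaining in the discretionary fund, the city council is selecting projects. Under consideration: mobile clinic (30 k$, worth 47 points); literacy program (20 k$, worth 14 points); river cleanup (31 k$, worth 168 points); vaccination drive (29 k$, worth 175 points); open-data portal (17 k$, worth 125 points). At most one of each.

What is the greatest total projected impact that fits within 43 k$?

175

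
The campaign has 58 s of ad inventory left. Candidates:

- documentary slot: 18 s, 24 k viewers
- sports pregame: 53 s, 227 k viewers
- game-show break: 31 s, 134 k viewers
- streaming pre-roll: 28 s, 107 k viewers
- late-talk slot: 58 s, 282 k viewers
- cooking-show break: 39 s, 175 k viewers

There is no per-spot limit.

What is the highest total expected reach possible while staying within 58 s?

282

Late-talk slot uses 58 of the 58 s and totals 282.
No other feasible combination exceeds 282.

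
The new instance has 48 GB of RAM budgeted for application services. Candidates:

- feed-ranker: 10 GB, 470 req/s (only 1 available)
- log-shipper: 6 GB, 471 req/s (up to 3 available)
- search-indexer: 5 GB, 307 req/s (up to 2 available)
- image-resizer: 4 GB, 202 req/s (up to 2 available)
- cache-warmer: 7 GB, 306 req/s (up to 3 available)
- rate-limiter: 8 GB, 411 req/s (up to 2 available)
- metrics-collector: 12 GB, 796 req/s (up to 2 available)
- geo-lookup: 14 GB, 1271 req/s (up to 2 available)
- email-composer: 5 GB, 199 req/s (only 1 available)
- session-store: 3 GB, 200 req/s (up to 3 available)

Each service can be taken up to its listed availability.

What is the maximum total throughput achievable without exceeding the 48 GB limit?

3991

Taking the top-ratio services first gives 3×log-shipper + 2×geo-lookup for 3955 (46 GB).
Dropping log-shipper frees 6 GB; slotting in search-indexer + session-store (8 GB) lifts the total to 3991 at 48 GB.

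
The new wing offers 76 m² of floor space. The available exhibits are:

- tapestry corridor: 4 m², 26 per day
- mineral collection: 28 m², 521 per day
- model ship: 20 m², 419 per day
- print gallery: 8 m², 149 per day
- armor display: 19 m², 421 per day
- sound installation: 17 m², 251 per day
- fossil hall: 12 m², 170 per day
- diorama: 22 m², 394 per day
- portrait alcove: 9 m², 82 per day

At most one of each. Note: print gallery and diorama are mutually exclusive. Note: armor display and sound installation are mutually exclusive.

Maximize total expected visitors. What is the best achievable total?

1510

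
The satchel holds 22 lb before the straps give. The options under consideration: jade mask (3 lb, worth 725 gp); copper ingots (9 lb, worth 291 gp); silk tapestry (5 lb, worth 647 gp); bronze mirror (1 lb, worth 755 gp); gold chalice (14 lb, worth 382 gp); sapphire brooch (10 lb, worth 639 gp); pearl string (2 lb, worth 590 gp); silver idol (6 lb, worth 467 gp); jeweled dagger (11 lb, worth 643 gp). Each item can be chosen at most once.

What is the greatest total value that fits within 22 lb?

3360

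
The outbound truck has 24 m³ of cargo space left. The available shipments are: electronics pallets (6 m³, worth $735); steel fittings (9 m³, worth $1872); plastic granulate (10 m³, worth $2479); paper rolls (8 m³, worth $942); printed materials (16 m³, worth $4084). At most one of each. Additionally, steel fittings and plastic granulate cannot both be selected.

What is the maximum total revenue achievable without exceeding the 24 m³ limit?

5026

Density check — printed materials 255.25, plastic granulate 247.90, steel fittings 208.00, electronics pallets 122.50 are the best per m³.
Greedy by ratio would take electronics pallets + printed materials: 22 m³ used, total 4819.
The 6 m³ tied up in electronics pallets is better spent on paper rolls — total rises to 5026 (24 m³).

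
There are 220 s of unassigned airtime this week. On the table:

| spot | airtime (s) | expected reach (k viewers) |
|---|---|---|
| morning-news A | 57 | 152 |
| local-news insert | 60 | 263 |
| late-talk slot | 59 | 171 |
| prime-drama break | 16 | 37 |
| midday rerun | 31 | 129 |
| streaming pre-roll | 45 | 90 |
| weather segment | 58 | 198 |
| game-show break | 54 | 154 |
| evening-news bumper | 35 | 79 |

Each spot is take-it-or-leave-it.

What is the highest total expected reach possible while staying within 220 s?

781

Density check — local-news insert 4.38, midday rerun 4.16, weather segment 3.41, late-talk slot 2.90 are the best per s.
A density-first pass picks local-news insert + late-talk slot + midday rerun + weather segment — 761 at 208 s.
Replace late-talk slot with prime-drama break + game-show break: the trade gains 20 net, giving 781 at 219 s.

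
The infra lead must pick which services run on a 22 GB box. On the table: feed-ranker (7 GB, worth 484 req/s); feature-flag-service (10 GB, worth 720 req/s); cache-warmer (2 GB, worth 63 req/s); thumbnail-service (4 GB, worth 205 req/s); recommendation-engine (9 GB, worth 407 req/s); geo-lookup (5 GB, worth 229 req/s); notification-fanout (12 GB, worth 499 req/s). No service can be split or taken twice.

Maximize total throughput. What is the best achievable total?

1433

Density check — feature-flag-service 72.00, feed-ranker 69.14, thumbnail-service 51.25 are the best per GB.
Filling by ratio: feed-ranker + feature-flag-service + thumbnail-service for 1409, with 1 GB left unused.
The 4 GB tied up in thumbnail-service is better spent on geo-lookup — total rises to 1433 (22 GB).
Runner-up feed-ranker + feature-flag-service + thumbnail-service tops out at 1409.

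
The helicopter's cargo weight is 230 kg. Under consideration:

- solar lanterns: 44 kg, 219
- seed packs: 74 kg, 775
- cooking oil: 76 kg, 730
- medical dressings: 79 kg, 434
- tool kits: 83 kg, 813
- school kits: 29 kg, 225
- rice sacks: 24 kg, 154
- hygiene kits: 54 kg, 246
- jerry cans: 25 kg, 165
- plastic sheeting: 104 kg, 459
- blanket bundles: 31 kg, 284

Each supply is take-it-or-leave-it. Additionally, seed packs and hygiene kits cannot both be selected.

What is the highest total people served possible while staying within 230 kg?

Ranking by ratio (people served/kg): seed packs 10.47, tool kits 9.80, cooking oil 9.61, blanket bundles 9.16.
Taking the top-ratio supplies first gives seed packs + tool kits + school kits + blanket bundles for 2097 (217 kg).
But seed packs + cooking oil + rice sacks + jerry cans + blanket bundles fits in 230 kg and reaches 2108.
Nothing else feasible within 230 kg beats 2108.

2108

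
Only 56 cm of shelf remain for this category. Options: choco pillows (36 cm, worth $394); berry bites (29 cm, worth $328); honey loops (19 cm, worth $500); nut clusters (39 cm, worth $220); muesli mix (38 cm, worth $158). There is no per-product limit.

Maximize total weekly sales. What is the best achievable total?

Taking 2×honey loops: 38 cm used, 1000 in weekly sales.
No other feasible combination exceeds 1000.

1000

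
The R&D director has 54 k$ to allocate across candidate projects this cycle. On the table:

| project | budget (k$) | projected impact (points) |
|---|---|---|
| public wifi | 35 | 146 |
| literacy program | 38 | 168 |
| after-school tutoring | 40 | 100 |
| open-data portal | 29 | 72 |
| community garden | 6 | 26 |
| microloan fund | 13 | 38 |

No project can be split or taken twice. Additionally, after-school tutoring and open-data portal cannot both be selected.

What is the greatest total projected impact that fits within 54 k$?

210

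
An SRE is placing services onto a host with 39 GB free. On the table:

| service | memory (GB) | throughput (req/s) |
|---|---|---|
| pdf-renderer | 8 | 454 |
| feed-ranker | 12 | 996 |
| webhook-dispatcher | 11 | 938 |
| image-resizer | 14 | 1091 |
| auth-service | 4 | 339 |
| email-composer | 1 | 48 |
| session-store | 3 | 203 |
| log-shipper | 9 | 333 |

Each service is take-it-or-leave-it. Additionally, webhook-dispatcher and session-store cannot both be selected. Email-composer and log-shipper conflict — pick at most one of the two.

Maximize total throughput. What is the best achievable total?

Feed-ranker + webhook-dispatcher + image-resizer + email-composer uses 38 of the 39 GB and totals 3073.
No other feasible combination exceeds 3073.

3073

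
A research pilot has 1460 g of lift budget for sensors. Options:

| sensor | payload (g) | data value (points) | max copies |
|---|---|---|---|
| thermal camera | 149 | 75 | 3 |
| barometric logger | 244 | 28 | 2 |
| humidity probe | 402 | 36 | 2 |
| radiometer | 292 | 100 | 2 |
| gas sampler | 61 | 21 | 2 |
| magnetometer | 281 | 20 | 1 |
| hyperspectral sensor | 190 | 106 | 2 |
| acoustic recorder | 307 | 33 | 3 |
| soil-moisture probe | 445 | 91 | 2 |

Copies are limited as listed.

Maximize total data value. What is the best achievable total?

Taking the top-ratio sensors first gives 3×thermal camera + radiometer + 2×gas sampler + 2×hyperspectral sensor for 579 (1241 g).
Dropping 2×gas sampler frees 122 g; slotting in radiometer (292 g) lifts the total to 637 at 1411 g.
That's the maximum — no swap from here does better than 637.

637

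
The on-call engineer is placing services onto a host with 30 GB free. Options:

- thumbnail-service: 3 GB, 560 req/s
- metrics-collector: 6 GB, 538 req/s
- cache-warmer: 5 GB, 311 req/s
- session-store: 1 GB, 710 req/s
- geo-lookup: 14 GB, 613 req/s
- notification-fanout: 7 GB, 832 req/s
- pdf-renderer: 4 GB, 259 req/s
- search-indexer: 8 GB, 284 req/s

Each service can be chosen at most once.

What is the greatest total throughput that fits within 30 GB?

3235

By throughput per GB: session-store 710.00, thumbnail-service 186.67, notification-fanout 118.86, metrics-collector 89.67 lead.
A density-first pass picks thumbnail-service + metrics-collector + cache-warmer + session-store + notification-fanout + pdf-renderer — 3210 at 26 GB.
Replace pdf-renderer with search-indexer: the trade gains 25 net, giving 3235 at 30 GB.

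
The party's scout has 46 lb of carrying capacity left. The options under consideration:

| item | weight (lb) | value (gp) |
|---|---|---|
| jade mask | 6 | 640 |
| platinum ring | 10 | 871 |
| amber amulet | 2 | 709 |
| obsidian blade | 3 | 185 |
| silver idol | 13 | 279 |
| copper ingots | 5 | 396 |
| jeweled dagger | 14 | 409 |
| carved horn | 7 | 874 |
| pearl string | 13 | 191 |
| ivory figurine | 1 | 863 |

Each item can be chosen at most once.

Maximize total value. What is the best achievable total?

The ratio heuristic lands on jade mask + platinum ring + amber amulet + obsidian blade + copper ingots + carved horn + ivory figurine (4538) but leaves 12 lb idle.
Dropping obsidian blade frees 3 lb; slotting in jeweled dagger (14 lb) lifts the total to 4762 at 45 lb.

4762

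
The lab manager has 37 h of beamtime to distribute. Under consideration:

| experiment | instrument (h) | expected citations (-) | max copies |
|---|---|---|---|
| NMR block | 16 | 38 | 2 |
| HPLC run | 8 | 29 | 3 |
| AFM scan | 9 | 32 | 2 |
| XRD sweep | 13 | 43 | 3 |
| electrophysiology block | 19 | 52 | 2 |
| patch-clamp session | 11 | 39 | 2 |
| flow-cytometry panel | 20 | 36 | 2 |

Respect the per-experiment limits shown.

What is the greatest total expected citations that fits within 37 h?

132

A density-first pass picks 3×HPLC run + AFM scan — 119 at 33 h.
The 16 h tied up in 2×HPLC run is better spent on AFM scan + patch-clamp session — total rises to 132 (37 h).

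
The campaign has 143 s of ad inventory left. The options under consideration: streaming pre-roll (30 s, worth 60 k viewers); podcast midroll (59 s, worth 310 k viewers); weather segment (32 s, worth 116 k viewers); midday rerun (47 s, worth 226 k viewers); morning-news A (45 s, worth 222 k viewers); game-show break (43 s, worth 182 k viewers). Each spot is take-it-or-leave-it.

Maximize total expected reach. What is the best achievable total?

652

The ratio heuristic lands on podcast midroll + weather segment + morning-news A (648) but leaves 7 s idle.
The 45 s tied up in morning-news A is better spent on midday rerun — total rises to 652 (138 s).
Next best is podcast midroll + weather segment + morning-news A at 648 (136 s) — short by 4.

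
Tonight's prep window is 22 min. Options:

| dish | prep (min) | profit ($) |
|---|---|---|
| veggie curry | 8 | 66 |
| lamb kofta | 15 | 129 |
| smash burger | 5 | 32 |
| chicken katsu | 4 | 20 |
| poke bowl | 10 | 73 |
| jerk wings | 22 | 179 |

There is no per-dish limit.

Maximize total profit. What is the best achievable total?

Density check — lamb kofta 8.60, veggie curry 8.25, jerk wings 8.14 are the best per min.
Filling by ratio: lamb kofta + smash burger for 161, with 2 min left unused.
Replace lamb kofta and smash burger with jerk wings: the trade gains 18 net, giving 179 at 22 min.
Nothing else within 22 min beats 179.

179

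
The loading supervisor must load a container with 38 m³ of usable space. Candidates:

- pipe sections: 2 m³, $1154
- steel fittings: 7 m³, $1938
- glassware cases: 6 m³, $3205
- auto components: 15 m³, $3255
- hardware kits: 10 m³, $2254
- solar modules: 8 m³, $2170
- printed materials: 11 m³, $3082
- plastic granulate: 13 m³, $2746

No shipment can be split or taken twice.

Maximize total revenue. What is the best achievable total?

A density-first pass picks pipe sections + steel fittings + glassware cases + solar modules + printed materials — 11549 at 34 m³.
Replace steel fittings with hardware kits: the trade gains 316 net, giving 11865 at 37 m³.
The closest alternative, pipe sections + steel fittings + glassware cases + auto components + solar modules, reaches only 11722.

11865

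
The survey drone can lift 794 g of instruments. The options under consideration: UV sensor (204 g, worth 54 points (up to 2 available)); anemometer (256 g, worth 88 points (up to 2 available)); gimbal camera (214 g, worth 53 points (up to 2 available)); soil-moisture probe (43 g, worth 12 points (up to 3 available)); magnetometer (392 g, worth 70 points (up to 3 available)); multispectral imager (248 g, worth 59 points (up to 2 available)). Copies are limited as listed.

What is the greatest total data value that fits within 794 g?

By data value per g: anemometer 0.34, soil-moisture probe 0.28, UV sensor 0.26 lead.
Greedy by ratio would take 2×anemometer + 3×soil-moisture probe: 641 g used, total 212.
Dropping 2×soil-moisture probe frees 86 g; slotting in UV sensor (204 g) lifts the total to 242 at 759 g.
The spare 35 g is too small for any remaining sensor, and no exchange beats 242.

242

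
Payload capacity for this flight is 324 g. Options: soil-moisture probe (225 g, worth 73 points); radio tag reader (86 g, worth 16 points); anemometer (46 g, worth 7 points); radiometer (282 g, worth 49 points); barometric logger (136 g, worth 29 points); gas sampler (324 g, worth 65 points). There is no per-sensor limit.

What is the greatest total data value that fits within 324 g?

89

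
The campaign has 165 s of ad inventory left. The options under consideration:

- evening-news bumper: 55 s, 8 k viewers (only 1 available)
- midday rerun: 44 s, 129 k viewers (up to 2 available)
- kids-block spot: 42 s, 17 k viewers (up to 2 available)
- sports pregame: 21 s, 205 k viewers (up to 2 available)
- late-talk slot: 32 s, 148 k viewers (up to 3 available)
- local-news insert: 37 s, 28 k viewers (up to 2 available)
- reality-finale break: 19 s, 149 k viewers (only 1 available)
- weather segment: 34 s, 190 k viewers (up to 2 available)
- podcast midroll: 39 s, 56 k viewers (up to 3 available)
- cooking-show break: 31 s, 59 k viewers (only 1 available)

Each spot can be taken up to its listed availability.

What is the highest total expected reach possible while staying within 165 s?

1087

Density check — sports pregame 9.76, reality-finale break 7.84, weather segment 5.59 are the best per s.
Best packing: 2×sports pregame + late-talk slot + reality-finale break + 2×weather segment — 161 s, 1087 total.
Every other selection either busts 165 s or exceeds an availability limit or fails to beat 1087.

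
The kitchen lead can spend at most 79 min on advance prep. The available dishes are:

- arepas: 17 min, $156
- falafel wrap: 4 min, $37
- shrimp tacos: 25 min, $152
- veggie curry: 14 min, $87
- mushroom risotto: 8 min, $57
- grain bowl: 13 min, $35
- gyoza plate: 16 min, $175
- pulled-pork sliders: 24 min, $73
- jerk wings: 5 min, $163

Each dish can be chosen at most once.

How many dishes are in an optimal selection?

The maximum profit within 79 min is 740.
arepas + falafel wrap + shrimp tacos + mushroom risotto + gyoza plate + jerk wings hits 740 at 75 min.
Any selection reaching 740 contains exactly 6 dishes.

6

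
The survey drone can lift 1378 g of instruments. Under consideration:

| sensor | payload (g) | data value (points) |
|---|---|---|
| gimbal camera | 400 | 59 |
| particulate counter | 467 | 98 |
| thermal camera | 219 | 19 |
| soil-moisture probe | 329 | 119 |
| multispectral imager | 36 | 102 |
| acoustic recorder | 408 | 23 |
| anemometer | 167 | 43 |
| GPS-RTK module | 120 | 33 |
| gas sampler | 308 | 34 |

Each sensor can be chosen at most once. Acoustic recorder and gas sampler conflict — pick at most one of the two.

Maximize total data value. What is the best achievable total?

Best packing: particulate counter + thermal camera + soil-moisture probe + multispectral imager + anemometer + GPS-RTK module — 1338 g, 414 total.

414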